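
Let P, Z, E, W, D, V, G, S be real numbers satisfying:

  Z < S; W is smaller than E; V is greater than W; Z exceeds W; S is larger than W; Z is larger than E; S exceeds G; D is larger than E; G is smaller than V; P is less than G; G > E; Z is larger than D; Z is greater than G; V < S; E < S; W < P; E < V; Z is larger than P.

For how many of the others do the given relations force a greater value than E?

5

The elements the relations force above E are D, G, Z, V, S — no chain reaches any other.
That is 5.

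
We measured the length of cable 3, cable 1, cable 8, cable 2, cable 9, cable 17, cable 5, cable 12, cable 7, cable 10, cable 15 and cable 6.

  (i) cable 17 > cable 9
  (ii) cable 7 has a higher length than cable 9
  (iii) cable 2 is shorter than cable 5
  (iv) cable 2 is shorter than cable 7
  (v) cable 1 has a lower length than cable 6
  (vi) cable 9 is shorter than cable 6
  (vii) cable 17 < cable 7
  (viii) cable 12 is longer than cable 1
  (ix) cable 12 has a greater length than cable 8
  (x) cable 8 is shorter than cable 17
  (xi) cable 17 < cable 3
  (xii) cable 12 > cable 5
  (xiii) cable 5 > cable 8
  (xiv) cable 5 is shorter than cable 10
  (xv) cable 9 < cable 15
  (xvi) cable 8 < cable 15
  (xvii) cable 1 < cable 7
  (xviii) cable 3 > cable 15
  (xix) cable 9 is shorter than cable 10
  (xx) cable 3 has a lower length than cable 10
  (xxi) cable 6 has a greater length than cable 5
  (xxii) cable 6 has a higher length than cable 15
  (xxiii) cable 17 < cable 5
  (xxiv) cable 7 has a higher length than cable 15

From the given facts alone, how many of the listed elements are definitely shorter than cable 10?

The elements the relations force below cable 10 are cable 2, cable 8, cable 9, cable 15, cable 17, cable 5, cable 3 — no chain reaches any other.
That is 7.

7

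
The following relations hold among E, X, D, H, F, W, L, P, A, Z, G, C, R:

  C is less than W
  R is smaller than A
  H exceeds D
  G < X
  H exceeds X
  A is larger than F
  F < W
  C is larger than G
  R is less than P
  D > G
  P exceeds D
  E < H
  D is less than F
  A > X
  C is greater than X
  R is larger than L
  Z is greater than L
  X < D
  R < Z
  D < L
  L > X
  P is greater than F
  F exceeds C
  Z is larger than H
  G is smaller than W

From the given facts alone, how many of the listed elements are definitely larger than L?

Directly above L: R, Z.
One step further: A, P (4 so far).
Nothing else is reachable above L; 4 in all.

4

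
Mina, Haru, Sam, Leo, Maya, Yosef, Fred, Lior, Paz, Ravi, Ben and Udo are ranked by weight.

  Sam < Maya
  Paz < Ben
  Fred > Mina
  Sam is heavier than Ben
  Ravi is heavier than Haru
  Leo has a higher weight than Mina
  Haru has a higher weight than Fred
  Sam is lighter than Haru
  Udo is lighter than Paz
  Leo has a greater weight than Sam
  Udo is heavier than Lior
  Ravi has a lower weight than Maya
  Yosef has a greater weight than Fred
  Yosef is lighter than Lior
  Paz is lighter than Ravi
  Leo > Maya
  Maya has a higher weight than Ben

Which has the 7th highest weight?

The consecutive relations fix a unique order: Mina < Fred < Yosef < Lior < Udo < Paz < Ben < Sam < Haru < Ravi < Maya < Leo.
Counting 7 from the largest end gives Paz.

Paz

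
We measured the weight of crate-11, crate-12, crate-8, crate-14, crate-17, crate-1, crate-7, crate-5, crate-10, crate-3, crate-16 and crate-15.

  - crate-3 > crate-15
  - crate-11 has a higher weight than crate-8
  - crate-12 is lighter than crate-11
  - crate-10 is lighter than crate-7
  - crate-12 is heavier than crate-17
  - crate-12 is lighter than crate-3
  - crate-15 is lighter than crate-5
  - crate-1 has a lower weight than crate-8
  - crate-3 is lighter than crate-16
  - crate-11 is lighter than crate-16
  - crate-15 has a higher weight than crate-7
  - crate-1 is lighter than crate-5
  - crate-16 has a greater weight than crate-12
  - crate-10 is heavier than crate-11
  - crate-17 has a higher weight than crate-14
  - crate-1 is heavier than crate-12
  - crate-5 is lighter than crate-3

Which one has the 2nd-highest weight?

The consecutive relations fix a unique order: crate-14 < crate-17 < crate-12 < crate-1 < crate-8 < crate-11 < crate-10 < crate-7 < crate-15 < crate-5 < crate-3 < crate-16.
The 2nd largest is crate-3.

crate-3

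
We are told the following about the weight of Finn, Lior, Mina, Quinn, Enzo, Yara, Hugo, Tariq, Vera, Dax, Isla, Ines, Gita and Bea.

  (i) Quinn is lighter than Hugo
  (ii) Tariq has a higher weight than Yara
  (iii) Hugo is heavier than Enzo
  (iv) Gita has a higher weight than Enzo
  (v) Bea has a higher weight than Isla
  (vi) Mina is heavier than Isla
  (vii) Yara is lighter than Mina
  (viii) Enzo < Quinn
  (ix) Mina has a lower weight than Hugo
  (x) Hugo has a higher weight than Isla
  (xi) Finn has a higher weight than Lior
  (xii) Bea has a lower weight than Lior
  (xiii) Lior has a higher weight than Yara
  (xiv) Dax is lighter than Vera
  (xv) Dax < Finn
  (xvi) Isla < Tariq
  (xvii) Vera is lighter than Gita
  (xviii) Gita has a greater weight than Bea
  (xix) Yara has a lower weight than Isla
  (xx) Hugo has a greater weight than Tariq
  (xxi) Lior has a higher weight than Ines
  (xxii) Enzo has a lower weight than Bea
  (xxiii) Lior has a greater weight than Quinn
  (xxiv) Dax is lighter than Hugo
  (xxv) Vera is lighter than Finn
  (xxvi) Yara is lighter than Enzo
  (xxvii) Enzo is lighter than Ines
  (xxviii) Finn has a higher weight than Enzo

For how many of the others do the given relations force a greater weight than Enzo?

7

The elements the relations force above Enzo are Ines, Quinn, Bea, Hugo, Gita, Lior, Finn — no chain reaches any other.
That is 7.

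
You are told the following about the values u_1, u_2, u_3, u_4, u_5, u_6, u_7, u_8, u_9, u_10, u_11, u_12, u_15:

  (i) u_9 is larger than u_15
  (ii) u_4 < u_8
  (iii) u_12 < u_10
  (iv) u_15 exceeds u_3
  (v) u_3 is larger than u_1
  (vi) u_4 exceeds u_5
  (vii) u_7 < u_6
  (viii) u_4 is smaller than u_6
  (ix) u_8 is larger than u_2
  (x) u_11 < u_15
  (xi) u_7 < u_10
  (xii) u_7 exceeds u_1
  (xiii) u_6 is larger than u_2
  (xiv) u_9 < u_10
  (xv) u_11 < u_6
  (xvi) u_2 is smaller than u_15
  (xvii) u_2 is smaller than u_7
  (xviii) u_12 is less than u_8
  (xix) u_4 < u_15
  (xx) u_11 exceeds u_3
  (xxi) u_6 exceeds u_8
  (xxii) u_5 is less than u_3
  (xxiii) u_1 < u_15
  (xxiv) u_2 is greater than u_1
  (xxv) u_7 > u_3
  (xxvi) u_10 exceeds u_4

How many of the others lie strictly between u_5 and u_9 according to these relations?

4

Chaining upward from u_5 reaches: u_4, u_3, u_11, u_15, u_7, u_8, u_6, u_10.
Chaining downward from u_9 reaches: u_4, u_1, u_2, u_3, u_11, u_15.
Strictly between u_5 and u_9 are those in both lists: u_4, u_3, u_11, u_15 — 4 elements.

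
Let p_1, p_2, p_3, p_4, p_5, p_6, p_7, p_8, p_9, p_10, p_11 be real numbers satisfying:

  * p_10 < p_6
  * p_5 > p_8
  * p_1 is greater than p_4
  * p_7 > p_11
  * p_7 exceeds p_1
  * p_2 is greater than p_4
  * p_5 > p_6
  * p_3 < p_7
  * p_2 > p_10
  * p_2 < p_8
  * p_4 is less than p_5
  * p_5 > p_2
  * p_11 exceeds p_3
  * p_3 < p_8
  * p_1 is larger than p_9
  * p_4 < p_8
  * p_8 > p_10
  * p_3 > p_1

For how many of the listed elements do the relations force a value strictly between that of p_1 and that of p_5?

2

Chaining upward from p_1 reaches: p_3, p_11, p_8, p_7.
Chaining downward from p_5 reaches: p_9, p_10, p_4, p_2, p_6, p_3, p_8.
Strictly between p_1 and p_5 are those in both lists: p_3, p_8 — 2 elements.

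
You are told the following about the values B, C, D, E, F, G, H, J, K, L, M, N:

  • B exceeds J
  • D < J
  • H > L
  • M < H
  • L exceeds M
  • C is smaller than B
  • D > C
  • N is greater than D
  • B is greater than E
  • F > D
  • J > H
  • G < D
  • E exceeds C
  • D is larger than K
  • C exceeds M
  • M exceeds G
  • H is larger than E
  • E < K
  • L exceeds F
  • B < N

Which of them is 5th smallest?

K

Piecing the relations together gives one ordering: G < M < C < E < K < D < F < L < H < J < B < N.
The 5th smallest is K.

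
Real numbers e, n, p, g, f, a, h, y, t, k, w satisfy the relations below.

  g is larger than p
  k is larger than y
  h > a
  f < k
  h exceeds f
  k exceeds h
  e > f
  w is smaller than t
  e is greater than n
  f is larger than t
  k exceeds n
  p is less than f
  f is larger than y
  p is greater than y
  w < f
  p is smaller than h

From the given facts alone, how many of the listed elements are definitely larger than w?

From w the given relations immediately reach t, f.
From those, e, h, k — 5 in total.
No other element is forced above w by the given relations, so the count is 5.

5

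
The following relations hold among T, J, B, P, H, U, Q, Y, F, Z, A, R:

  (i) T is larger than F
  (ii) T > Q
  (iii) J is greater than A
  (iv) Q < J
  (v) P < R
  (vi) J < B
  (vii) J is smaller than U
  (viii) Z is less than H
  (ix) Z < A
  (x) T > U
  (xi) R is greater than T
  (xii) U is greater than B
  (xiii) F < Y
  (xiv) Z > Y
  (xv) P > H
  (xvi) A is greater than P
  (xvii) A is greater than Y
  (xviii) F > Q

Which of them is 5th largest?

J

Chaining the given pairs: Q < F < Y < Z < H < P < A < J < B < U < T < R.
Counting 5 from the largest end gives J.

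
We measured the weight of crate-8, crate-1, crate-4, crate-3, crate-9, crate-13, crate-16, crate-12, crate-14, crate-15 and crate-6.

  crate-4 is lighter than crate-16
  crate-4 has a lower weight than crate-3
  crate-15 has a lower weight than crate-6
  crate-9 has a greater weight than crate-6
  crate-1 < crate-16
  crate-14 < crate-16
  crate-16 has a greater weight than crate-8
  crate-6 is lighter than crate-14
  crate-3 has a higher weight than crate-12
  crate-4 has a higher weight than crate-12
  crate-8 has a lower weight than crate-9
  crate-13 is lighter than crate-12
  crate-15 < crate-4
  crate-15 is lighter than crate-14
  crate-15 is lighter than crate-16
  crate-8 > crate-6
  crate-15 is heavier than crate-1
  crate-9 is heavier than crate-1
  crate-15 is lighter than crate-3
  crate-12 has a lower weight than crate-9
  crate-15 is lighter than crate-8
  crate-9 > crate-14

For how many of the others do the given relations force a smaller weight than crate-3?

From crate-3 the given relations immediately reach crate-15, crate-12, crate-4.
From those, crate-13, crate-1 — 5 in total.
Nothing else is reachable below crate-3; 5 in all.

5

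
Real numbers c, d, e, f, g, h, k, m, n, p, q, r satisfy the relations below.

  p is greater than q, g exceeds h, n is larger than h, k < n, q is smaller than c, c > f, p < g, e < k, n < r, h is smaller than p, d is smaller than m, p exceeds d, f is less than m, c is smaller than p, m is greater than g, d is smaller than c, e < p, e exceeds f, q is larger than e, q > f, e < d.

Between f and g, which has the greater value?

The relevant relations are f < e; e < q; q < c; c < p; p < g.
Together: f < e < q < c < p < g.
So f < g; g is the larger of the two.

g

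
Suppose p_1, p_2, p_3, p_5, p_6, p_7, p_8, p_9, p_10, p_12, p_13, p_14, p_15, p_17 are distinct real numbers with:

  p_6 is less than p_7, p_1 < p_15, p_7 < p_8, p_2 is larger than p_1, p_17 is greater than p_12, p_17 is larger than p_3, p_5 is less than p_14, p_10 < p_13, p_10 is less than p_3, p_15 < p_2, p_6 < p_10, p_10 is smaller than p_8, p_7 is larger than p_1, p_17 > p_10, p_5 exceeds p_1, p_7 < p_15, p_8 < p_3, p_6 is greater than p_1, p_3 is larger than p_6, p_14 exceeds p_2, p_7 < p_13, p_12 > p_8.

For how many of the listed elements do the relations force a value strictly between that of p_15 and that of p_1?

The relations place p_1 below p_15. An element lies strictly between them when it is forced above p_1 and also forced below p_15.
Above p_1: {p_5, p_6, p_7, p_10, p_2, p_8, p_13, p_14, p_12, p_3, p_17}. Below p_15: {p_6, p_7}.
Intersection: {p_6, p_7} — 2.

2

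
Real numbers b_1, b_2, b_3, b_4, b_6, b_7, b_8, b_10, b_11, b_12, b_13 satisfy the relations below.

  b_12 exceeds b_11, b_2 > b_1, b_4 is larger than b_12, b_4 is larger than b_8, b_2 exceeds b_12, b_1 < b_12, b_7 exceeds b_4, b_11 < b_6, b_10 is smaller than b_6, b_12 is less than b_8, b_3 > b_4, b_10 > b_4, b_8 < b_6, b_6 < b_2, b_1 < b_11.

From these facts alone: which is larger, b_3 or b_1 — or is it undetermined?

Link the given pairs in sequence: b_1 < b_11; b_11 < b_12; b_12 < b_4; b_4 < b_3.
Together: b_1 < b_11 < b_12 < b_4 < b_3.
So b_3 is larger.

b_3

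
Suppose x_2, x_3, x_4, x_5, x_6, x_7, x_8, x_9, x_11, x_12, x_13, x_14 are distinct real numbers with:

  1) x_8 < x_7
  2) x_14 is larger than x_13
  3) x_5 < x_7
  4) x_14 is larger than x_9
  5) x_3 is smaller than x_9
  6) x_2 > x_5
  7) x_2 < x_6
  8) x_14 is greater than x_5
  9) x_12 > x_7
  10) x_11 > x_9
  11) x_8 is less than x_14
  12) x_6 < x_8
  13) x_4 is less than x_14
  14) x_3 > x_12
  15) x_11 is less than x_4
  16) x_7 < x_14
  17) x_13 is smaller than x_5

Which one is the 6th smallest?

x_7

Piecing the relations together gives one ordering: x_13 < x_5 < x_2 < x_6 < x_8 < x_7 < x_12 < x_3 < x_9 < x_11 < x_4 < x_14.
Counting 6 from the smallest end gives x_7.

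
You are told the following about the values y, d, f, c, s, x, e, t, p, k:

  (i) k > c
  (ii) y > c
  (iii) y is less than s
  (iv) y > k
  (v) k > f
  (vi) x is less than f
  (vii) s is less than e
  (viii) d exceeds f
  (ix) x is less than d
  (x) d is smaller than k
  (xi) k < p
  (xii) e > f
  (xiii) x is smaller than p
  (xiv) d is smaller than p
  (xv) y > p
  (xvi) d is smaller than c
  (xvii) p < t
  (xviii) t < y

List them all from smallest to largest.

Nothing is placed below x, so it is least; from there x < f; f < d; d < c; c < k; k < p; p < t; t < y; y < s; s < e, each given directly.

x < f < d < c < k < p < t < y < s < e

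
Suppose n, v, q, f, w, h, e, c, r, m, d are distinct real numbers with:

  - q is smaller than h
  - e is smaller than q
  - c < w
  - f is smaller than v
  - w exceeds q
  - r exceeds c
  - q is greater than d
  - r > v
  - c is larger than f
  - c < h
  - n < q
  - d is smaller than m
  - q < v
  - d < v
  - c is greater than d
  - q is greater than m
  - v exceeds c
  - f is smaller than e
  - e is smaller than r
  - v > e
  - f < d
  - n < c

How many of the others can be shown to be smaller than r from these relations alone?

8

Directly below r: e, c, v.
One step further: f, d, n, q (7 so far).
One step further: m (8 so far).
No other element is forced below r by the given relations, so the count is 8.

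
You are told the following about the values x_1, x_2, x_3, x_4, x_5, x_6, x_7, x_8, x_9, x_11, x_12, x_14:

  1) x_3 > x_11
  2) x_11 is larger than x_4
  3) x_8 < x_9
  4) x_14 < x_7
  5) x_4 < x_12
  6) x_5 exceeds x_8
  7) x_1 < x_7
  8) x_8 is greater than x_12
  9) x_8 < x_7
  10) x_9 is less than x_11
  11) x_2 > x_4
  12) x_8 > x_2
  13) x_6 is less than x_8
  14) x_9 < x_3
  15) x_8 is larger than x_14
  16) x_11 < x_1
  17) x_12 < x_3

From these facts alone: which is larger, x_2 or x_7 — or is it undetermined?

x_7

Chaining the given relations: x_2 < x_8 < x_9 < x_11 < x_1 < x_7.
So x_7 is larger.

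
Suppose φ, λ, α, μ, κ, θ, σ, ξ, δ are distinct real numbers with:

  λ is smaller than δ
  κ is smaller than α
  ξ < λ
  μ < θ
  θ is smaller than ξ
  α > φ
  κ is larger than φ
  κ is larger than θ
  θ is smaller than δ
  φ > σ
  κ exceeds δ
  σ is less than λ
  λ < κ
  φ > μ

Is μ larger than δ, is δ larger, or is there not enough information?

δ

μ < θ and θ < ξ give μ < ξ.
With ξ < λ: μ < θ < ξ < λ.
Then λ < δ extends the chain to δ.
So δ is larger.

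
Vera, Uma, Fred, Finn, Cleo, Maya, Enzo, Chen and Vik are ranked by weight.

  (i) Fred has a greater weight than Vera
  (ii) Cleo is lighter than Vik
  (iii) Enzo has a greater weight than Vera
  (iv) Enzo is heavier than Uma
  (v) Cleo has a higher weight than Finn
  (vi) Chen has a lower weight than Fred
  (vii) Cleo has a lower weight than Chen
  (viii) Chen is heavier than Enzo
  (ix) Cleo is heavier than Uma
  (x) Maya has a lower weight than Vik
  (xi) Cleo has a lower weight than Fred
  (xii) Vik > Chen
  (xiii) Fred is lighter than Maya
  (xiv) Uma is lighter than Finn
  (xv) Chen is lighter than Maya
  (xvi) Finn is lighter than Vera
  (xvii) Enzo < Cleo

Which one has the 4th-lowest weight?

Enzo

Piecing the relations together gives one ordering: Uma < Finn < Vera < Enzo < Cleo < Chen < Fred < Maya < Vik.
Counting 4 from the smallest end gives Enzo.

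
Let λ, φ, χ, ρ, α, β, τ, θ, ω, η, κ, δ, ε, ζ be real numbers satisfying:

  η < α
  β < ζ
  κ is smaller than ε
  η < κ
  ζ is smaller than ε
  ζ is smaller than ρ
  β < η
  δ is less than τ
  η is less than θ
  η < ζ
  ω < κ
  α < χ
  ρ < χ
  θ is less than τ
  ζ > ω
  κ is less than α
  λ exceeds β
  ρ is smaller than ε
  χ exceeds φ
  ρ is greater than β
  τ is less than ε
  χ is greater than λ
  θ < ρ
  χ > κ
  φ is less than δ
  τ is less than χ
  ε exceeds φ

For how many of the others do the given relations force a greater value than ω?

6

From ω the given relations immediately reach κ, ζ.
From those, α, ρ, ε, χ — 6 in total.
Nothing else is reachable above ω; 6 in all.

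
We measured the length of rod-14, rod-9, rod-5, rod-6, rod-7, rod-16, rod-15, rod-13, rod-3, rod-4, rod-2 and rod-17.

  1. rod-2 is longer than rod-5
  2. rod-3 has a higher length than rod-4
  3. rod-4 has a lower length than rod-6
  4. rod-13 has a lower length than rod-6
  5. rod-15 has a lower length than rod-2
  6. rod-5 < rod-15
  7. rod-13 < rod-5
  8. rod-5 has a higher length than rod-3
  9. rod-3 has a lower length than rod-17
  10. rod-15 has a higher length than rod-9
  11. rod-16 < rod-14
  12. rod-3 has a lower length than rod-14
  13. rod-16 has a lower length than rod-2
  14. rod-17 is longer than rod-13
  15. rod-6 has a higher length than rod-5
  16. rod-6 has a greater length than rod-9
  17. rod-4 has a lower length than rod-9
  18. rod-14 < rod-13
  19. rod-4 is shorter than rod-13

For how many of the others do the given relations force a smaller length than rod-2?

8

The elements the relations force below rod-2 are rod-16, rod-4, rod-3, rod-14, rod-13, rod-9, rod-5, rod-15 — no chain reaches any other.
That is 8.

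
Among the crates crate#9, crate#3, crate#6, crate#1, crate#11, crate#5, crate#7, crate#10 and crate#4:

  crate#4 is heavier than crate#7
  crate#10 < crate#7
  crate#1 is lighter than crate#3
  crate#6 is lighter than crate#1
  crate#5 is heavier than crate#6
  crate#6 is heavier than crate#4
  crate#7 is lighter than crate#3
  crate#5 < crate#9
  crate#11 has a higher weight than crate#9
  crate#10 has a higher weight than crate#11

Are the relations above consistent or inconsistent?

inconsistent

We have crate#6 < crate#5 stated directly, yet also crate#5 < crate#9 < crate#11 < crate#10 < crate#7 < crate#4 < crate#6 by chaining the others — so crate#5 < crate#6. Contradiction.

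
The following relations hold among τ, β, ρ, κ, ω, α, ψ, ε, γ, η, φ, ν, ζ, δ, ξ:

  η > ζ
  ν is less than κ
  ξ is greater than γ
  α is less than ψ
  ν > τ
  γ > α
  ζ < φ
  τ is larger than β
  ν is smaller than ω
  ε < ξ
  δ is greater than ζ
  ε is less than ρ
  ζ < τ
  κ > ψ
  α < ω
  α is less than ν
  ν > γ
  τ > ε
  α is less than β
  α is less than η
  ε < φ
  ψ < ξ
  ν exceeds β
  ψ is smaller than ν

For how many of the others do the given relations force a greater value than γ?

4

From γ the given relations immediately reach ν, ξ.
From those, ω, κ — 4 in total.
No other element is forced above γ by the given relations, so the count is 4.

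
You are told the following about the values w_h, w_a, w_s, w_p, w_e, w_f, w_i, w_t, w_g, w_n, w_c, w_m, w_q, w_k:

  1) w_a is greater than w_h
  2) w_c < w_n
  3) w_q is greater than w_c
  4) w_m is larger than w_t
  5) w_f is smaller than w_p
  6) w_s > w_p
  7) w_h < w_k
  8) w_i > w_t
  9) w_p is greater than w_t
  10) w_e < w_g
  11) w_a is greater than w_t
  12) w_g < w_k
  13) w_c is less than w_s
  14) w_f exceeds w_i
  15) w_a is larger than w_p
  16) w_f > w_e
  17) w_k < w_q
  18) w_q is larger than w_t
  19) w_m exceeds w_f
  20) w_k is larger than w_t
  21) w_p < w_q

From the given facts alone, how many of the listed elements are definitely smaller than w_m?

4

The elements the relations force below w_m are w_e, w_t, w_i, w_f — no chain reaches any other.
That is 4.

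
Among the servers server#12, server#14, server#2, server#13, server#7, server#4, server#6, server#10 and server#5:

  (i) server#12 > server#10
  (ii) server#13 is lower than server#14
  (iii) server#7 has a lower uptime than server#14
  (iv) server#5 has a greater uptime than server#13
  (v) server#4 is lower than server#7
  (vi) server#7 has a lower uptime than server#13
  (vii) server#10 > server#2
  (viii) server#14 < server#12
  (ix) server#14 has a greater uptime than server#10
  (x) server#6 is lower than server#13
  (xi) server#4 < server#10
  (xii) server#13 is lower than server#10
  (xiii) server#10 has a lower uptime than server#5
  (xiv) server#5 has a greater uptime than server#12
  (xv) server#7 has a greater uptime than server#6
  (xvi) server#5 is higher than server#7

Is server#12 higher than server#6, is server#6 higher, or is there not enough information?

server#6 < server#7 and server#7 < server#13 give server#6 < server#13.
Then server#13 < server#10 extends the chain to server#10.
Then server#10 < server#14 extends the chain to server#14.
Then server#14 < server#12 extends the chain to server#12.
So server#12 is higher.

server#12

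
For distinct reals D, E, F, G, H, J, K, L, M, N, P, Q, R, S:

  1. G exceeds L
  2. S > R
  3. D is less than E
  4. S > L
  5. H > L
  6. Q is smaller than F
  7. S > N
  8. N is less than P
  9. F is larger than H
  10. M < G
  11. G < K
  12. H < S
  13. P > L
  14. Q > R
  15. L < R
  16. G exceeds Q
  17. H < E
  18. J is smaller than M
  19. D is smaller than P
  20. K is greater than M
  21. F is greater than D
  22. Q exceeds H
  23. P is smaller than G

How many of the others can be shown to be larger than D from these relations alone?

5

From D the given relations immediately reach E, P, F.
From those, G — 4 in total.
From those, K — 5 in total.
Nothing else is reachable above D; 5 in all.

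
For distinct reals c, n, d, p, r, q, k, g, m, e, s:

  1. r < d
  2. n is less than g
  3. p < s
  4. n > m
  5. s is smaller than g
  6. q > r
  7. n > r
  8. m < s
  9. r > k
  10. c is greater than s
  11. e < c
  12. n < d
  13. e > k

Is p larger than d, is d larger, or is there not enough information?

Following every chain through p: above p we get s, c, g.
d is not reached, and no chain runs the other way from d to p.
So the given relations leave the order of p and d undetermined.

undetermined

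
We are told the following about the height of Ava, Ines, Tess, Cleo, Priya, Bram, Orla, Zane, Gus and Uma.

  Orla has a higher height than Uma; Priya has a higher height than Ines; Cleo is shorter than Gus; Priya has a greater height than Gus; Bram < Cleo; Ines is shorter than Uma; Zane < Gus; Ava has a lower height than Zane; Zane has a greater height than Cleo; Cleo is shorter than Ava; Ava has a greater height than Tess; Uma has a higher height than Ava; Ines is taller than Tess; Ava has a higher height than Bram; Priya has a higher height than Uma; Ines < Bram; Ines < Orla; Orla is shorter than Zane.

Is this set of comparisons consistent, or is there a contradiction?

The single ordering Tess < Ines < Bram < Cleo < Ava < Uma < Orla < Zane < Gus < Priya satisfies every listed relation, so no contradiction arises.

consistent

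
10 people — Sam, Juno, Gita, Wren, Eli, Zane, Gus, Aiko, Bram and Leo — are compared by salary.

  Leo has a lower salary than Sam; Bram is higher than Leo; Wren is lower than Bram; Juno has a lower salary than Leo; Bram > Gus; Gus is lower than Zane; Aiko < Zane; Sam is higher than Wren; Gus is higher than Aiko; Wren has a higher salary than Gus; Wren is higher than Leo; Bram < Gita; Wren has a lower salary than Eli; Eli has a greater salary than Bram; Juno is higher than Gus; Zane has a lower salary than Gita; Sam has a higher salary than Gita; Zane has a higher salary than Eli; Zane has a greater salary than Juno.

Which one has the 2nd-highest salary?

Gita

Piecing the relations together gives one ordering: Aiko < Gus < Juno < Leo < Wren < Bram < Eli < Zane < Gita < Sam.
Counting 2 from the largest end gives Gita.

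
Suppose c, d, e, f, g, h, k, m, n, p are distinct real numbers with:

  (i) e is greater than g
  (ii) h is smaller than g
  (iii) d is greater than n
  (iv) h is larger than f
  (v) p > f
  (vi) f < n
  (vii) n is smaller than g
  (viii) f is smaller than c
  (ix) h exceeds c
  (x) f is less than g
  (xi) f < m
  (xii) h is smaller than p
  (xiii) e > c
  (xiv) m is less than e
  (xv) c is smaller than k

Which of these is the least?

Chaining upward from f: directly above it, n, c, h, m, g, p; then k, e, d.
That covers every other element, and nothing is given below f, so f is the least.

f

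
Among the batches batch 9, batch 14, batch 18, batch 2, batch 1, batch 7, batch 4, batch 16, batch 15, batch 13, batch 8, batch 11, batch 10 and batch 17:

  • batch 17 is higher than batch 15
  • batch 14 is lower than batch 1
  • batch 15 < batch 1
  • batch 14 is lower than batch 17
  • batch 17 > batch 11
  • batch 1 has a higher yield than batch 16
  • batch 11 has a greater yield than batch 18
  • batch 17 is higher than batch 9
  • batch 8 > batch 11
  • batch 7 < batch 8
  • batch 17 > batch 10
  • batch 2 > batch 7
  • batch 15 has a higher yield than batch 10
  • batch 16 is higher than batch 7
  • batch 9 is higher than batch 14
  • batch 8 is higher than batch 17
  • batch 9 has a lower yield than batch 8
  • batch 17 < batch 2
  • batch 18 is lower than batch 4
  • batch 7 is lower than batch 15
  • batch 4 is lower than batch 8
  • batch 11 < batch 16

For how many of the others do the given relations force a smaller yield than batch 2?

8

The elements the relations force below batch 2 are batch 18, batch 11, batch 7, batch 10, batch 14, batch 9, batch 15, batch 17 — no chain reaches any other.
That is 8.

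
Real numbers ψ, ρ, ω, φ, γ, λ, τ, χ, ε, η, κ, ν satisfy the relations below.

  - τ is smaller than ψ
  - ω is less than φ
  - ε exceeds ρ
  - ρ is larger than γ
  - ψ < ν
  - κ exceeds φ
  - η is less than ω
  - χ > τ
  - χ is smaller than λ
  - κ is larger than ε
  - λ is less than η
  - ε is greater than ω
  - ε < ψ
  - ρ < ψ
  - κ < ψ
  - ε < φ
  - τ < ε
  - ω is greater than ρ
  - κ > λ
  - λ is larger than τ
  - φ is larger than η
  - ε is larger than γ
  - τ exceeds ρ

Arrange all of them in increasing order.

γ < ρ < τ < χ < λ < η < ω < ε < φ < κ < ψ < ν

Nothing is placed below γ, so it is least; from there γ < ρ; ρ < τ; τ < χ; χ < λ; λ < η; η < ω; ω < ε; ε < φ; φ < κ; κ < ψ; ψ < ν, each given directly.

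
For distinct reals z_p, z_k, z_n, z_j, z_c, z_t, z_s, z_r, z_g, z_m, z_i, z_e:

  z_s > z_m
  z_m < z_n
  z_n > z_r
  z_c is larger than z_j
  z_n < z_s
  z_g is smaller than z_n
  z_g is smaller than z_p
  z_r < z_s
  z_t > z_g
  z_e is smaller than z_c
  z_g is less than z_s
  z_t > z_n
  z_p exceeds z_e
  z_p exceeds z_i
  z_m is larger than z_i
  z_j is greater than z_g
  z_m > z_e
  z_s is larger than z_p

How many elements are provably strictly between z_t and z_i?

The relations place z_i below z_t. An element lies strictly between them when it is forced above z_i and also forced below z_t.
Above z_i: {z_m, z_p, z_n, z_s}. Below z_t: {z_e, z_g, z_r, z_m, z_n}.
Intersection: {z_m, z_n} — 2.

2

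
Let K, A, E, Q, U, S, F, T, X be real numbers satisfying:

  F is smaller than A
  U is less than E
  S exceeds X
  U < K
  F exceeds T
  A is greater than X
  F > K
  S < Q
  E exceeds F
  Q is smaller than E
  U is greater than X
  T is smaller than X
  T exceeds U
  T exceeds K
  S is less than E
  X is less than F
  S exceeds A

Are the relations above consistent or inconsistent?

Chaining the given relations yields X < U < K < T, so X < T. But one relation states T < X. These cannot both hold.

inconsistent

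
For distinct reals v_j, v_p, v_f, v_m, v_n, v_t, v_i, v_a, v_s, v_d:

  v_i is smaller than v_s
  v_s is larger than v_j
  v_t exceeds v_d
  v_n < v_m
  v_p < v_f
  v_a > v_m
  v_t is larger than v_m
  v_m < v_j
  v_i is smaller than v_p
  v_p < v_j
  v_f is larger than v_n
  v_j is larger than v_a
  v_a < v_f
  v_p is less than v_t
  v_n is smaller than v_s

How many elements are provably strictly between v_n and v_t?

1

The relations place v_n below v_t. An element lies strictly between them when it is forced above v_n and also forced below v_t.
Above v_n: {v_m, v_a, v_j, v_f, v_s}. Below v_t: {v_i, v_p, v_m, v_d}.
Intersection: {v_m} — 1.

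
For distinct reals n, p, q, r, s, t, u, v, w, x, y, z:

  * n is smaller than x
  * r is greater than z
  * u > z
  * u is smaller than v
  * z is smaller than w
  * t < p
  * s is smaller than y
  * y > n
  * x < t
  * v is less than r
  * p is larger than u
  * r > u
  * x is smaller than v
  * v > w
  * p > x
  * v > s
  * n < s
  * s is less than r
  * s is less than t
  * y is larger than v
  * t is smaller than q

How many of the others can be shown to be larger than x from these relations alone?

6

Directly above x: t, v, p.
One step further: y, q, r (6 so far).
Nothing else is reachable above x; 6 in all.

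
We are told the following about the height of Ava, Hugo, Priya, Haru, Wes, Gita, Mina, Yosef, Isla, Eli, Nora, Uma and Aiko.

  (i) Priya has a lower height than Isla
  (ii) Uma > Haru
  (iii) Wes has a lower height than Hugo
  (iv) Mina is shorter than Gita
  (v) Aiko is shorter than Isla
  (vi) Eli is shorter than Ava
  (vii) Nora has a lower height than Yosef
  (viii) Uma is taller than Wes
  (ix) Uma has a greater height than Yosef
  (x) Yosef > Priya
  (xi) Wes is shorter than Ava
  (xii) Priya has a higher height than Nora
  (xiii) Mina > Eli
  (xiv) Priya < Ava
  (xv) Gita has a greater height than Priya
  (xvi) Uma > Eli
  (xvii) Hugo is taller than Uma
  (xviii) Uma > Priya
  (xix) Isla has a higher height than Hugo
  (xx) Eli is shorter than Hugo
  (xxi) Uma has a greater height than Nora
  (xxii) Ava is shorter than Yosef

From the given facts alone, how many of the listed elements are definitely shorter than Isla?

10

From Isla the given relations immediately reach Priya, Aiko, Hugo.
From those, Nora, Eli, Wes, Uma — 7 in total.
From those, Yosef, Haru — 9 in total.
From those, Ava — 10 in total.
No other element is forced below Isla by the given relations, so the count is 10.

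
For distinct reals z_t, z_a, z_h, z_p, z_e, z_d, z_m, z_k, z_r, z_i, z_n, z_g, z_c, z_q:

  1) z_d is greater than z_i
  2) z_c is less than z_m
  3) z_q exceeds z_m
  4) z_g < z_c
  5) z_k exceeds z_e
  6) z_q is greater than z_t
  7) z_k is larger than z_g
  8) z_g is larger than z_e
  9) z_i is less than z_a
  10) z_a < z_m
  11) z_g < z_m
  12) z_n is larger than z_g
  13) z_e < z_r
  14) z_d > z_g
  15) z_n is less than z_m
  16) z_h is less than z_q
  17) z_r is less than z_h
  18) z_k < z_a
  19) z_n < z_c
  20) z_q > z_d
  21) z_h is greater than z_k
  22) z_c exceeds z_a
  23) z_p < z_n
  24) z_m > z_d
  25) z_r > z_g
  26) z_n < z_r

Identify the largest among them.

z_e is not greatest since z_e < z_k; z_g is not greatest since z_g < z_n; z_p is not greatest since z_p < z_n; z_n is not greatest since z_n < z_r; z_t is not greatest since z_t < z_q; z_k is not greatest since z_k < z_a; z_i is not greatest since z_i < z_d; z_a is not greatest since z_a < z_m; z_d is not greatest since z_d < z_m; z_r is not greatest since z_r < z_h; z_h is not greatest since z_h < z_q; z_c is not greatest since z_c < z_m; z_m is not greatest since z_m < z_q.
Only z_q has nothing above it, so z_q is the largest.

z_q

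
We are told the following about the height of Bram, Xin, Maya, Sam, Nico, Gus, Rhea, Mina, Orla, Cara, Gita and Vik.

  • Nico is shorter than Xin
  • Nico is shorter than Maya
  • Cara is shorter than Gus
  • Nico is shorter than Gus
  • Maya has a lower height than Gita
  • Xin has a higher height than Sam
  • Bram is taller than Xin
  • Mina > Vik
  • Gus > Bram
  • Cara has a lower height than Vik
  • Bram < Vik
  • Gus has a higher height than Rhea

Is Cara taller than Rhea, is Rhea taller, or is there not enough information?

undetermined

Following every chain through Cara: above Cara we get Vik, Mina, Gus.
Rhea is not reached, and no chain runs the other way from Rhea to Cara.
So the given relations leave the order of Cara and Rhea undetermined.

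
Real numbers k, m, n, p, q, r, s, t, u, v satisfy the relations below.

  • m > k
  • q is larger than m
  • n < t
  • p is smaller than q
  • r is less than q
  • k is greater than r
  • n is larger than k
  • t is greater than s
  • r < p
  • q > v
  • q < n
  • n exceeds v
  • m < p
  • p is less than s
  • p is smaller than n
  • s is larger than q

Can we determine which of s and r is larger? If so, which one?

s

Chaining the given relations: r < k < m < p < q < s.
So s is larger.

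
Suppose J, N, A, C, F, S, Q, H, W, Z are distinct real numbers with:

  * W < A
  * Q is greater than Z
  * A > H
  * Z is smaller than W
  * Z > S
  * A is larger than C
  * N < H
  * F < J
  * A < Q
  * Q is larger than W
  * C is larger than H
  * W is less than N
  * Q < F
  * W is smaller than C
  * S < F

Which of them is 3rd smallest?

W

Piecing the relations together gives one ordering: S < Z < W < N < H < C < A < Q < F < J.
Counting 3 from the smallest end gives W.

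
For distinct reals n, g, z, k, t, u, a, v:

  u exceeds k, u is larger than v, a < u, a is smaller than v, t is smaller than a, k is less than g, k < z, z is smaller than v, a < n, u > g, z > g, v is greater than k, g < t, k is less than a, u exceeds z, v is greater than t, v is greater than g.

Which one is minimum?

k

g is not least since k < g; t is not least since g < t; a is not least since k < a; z is not least since k < z; v is not least since g < v; u is not least since z < u; n is not least since a < n.
Only k has nothing below it, so k is the minimum.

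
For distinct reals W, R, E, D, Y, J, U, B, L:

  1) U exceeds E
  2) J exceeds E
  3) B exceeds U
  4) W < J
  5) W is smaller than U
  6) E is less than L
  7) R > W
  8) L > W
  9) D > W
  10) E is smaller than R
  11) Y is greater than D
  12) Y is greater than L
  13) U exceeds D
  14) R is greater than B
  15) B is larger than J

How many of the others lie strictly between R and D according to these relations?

Chaining upward from D reaches: U, B, Y.
Chaining downward from R reaches: W, E, U, J, B.
Strictly between D and R are those in both lists: U, B — 2 elements.

2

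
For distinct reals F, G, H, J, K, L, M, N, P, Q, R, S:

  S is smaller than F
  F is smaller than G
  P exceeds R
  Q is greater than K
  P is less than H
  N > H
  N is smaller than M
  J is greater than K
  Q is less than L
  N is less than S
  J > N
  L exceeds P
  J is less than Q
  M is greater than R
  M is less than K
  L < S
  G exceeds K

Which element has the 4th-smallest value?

Piecing the relations together gives one ordering: R < P < H < N < M < K < J < Q < L < S < F < G.
Counting 4 from the smallest end gives N.

N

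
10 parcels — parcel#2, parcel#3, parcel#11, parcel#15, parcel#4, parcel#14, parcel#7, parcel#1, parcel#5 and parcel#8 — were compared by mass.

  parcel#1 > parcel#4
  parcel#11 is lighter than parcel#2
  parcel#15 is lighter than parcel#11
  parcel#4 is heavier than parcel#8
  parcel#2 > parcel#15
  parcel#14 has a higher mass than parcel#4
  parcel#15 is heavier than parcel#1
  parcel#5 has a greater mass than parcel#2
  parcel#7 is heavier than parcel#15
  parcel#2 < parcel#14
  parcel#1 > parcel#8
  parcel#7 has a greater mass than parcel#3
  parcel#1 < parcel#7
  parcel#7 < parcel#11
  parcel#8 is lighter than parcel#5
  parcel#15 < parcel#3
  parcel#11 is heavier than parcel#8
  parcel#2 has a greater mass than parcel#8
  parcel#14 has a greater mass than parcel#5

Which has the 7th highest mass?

parcel#15

Chaining the given pairs: parcel#8 < parcel#4 < parcel#1 < parcel#15 < parcel#3 < parcel#7 < parcel#11 < parcel#2 < parcel#5 < parcel#14.
The 7th largest is parcel#15.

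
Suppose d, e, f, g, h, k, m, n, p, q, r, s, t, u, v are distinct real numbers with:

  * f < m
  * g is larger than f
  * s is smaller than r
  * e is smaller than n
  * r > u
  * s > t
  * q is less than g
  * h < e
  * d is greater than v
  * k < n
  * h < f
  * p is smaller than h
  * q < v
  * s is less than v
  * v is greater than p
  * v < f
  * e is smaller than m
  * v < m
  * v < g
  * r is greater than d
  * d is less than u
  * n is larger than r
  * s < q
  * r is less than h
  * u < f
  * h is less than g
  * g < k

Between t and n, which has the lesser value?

t

t < s and s < q give t < q.
With q < v: t < s < q < v.
With v < d: t < s < q < v < d.
Then d < u extends the chain to u.
Then u < r extends the chain to r.
Then r < h extends the chain to h.
With h < f: t < s < q < v < d < u < r < h < f.
With f < g: t < s < q < v < d < u < r < h < f < g.
Then g < k extends the chain to k.
Then k < n extends the chain to n.
So t < n; t is the smaller of the two.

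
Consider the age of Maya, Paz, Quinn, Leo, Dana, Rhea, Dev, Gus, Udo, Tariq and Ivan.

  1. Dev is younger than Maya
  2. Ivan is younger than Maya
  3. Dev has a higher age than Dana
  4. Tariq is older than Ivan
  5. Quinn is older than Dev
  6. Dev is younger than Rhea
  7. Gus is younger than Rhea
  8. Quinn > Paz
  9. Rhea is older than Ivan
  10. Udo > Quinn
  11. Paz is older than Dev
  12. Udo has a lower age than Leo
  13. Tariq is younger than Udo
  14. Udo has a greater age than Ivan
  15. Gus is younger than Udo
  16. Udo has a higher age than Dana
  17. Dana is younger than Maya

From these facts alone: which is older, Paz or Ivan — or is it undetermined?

undetermined

Following every chain through Ivan: above Ivan we get Tariq, Udo, Rhea, Leo, Maya.
Paz is not reached, and no chain runs the other way from Paz to Ivan.
So the given relations leave the order of Ivan and Paz undetermined.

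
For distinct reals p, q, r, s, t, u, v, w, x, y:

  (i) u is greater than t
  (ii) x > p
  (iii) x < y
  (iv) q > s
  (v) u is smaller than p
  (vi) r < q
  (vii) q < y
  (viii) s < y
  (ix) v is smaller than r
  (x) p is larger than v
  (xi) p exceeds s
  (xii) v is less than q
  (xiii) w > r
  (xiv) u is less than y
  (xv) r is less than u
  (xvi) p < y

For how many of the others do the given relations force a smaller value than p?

5

From p the given relations immediately reach s, v, u.
From those, t, r — 5 in total.
Nothing else is reachable below p; 5 in all.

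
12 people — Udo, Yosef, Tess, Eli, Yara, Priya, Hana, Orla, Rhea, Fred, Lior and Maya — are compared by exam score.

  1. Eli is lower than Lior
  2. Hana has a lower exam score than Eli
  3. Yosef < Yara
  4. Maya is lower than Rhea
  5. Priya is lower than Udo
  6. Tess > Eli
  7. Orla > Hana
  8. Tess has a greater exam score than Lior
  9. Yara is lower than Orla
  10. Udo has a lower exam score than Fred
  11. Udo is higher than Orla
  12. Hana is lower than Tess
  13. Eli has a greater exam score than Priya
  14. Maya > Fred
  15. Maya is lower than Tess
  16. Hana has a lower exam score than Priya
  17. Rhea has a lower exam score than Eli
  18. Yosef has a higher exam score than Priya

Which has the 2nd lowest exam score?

Priya

Chaining the given pairs: Hana < Priya < Yosef < Yara < Orla < Udo < Fred < Maya < Rhea < Eli < Lior < Tess.
The 2nd smallest is Priya.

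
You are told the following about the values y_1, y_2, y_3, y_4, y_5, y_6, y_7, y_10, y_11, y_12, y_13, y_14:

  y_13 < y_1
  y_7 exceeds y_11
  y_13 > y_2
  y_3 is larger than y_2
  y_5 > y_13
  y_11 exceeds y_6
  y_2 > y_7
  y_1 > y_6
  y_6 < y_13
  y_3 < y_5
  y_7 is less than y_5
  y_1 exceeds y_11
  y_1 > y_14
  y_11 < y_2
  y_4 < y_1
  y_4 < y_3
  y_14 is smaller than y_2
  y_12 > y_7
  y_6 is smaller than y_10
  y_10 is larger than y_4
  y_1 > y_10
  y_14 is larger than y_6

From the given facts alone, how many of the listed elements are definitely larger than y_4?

4

The elements the relations force above y_4 are y_10, y_3, y_5, y_1 — no chain reaches any other.
That is 4.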